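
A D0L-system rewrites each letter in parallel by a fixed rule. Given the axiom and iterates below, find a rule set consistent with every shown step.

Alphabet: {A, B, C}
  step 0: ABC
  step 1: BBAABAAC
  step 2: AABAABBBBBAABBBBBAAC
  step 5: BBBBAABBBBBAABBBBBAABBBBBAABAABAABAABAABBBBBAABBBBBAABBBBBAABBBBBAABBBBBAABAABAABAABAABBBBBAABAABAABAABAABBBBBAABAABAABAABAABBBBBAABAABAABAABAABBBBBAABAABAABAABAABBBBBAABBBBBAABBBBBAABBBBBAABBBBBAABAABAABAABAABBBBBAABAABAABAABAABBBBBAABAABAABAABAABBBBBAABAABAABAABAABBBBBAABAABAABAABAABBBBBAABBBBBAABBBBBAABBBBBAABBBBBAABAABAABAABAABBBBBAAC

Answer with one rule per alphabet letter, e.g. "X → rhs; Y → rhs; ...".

A->BB, B->AAB, C->AAC

  step 1 ⇒ step 2: BBAABAAC ⇒ AAB·AAB·BB·BB·AAB·BB·BB·AAC
    A ↦ BB
    B ↦ AAB
    C ↦ AAC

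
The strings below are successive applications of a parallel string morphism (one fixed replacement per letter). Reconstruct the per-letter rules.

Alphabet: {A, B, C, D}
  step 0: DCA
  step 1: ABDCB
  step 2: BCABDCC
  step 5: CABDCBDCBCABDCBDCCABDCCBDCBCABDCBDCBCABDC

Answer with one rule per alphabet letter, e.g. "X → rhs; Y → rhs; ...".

A->B, B->C, C->BDC, D->A

  step 1 ⇒ step 2: ABDCB ⇒ B·C·A·BDC·C
    A ↦ B
    B ↦ C
    C ↦ BDC
    D ↦ A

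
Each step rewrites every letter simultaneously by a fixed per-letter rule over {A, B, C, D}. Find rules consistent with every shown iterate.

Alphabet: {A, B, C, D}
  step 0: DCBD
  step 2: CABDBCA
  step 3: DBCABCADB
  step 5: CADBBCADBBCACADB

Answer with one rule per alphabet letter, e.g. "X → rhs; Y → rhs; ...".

A->B, B->CA, C->D, D->B

  step 2 ⇒ step 3: CABDBCA ⇒ D·B·CA·B·CA·D·B
    A ↦ B
    B ↦ CA
    C ↦ D
    D ↦ B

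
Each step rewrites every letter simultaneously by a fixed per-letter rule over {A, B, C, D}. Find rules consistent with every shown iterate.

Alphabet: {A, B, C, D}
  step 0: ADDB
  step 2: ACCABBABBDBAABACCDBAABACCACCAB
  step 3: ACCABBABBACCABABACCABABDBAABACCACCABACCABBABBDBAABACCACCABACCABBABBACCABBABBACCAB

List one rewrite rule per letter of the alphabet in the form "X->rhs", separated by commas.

A->ACC, B->AB, C->ABB, D->DBA

  step 2 ⇒ step 3: ACCABBABBDBAABACCDBAABACCACCAB ⇒ ACC·ABB·ABB·ACC·AB·AB·ACC·AB·AB·DBA·AB·ACC·ACC·AB·ACC·ABB·ABB·DBA·AB·ACC·ACC·AB·ACC·ABB·ABB·ACC·ABB·ABB·ACC·AB
    A ↦ ACC
    B ↦ AB
    C ↦ ABB
    D ↦ DBA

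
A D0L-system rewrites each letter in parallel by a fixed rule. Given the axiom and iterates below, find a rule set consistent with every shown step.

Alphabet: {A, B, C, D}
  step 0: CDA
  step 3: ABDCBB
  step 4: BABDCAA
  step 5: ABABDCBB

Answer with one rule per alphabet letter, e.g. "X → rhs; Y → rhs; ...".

A->B, B->A, C->DC, D->B

  step 4 ⇒ step 5: BABDCAA ⇒ A·B·A·B·DC·B·B
    A ↦ B
    B ↦ A
    C ↦ DC
    D ↦ B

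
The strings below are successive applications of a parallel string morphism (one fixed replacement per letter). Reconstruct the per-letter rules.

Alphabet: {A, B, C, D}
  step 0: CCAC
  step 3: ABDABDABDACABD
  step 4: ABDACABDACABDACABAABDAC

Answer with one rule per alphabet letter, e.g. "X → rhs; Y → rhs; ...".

A->AB, B->D, C->A, D->AC

  step 3 ⇒ step 4: ABDABDABDACABD ⇒ AB·D·AC·AB·D·AC·AB·D·AC·AB·A·AB·D·AC
    A ↦ AB
    B ↦ D
    C ↦ A
    D ↦ AC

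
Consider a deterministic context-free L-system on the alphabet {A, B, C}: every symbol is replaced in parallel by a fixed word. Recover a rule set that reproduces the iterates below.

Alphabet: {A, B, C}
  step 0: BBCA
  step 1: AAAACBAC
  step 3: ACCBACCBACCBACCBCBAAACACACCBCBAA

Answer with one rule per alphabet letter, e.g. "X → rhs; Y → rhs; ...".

A->AC, B->AA, C->CB

  step 0 ⇒ step 1: BBCA ⇒ AA·AA·CB·AC
    A ↦ AC
    B ↦ AA
    C ↦ CB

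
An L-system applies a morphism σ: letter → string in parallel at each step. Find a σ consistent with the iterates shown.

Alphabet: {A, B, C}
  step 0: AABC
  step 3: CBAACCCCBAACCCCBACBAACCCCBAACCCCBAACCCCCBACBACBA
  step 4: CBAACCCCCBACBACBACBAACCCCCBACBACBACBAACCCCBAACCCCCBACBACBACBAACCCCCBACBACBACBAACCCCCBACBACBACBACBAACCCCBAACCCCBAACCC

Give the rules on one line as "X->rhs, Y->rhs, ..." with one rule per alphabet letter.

A->C, B->ACC, C->CBA

  step 3 ⇒ step 4: CBAACCCCBAACCCCBACBAACCCCBAACCCCBAACCCCCBACBACBA ⇒ CBA·ACC·C·C·CBA·CBA·CBA·CBA·ACC·C·C·CBA·CBA·CBA·CBA·ACC·C·CBA·ACC·C·C·CBA·CBA·CBA·CBA·ACC·C·C·CBA·CBA·CBA·CBA·ACC·C·C·CBA·CBA·CBA·CBA·CBA·ACC·C·CBA·ACC·C·CBA·ACC·C
    A ↦ C
    B ↦ ACC
    C ↦ CBA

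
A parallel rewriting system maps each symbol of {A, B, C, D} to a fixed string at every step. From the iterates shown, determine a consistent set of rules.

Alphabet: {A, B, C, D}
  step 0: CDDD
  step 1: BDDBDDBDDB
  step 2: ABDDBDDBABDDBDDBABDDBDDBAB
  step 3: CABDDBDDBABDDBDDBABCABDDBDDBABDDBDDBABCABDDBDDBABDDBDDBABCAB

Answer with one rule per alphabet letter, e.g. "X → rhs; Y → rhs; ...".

A->C, B->AB, C->B, D->DDB

  step 2 ⇒ step 3: ABDDBDDBABDDBDDBABDDBDDBAB ⇒ C·AB·DDB·DDB·AB·DDB·DDB·AB·C·AB·DDB·DDB·AB·DDB·DDB·AB·C·AB·DDB·DDB·AB·DDB·DDB·AB·C·AB
    A ↦ C
    B ↦ AB
    D ↦ DDB
  step 0 ⇒ step 1: CDDD ⇒ B·DDB·DDB·DDB
    C ↦ B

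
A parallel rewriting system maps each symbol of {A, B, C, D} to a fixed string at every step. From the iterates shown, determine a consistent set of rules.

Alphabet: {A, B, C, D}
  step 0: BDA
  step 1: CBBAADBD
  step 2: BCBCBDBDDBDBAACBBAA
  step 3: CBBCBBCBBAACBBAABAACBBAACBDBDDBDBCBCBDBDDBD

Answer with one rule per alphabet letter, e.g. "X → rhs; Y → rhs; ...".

  step 2 ⇒ step 3: BCBCBDBDDBDBAACBBAA ⇒ CB·B·CB·B·CB·BAA·CB·BAA·BAA·CB·BAA·CB·DBD·DBD·B·CB·CB·DBD·DBD
    A ↦ DBD
    B ↦ CB
    C ↦ B
    D ↦ BAA

A->DBD, B->CB, C->B, D->BAA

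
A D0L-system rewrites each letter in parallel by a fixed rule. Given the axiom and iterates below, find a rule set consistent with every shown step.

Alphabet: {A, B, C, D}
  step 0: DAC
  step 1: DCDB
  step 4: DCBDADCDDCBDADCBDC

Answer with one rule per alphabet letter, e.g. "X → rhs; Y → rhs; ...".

  step 0 ⇒ step 1: DAC ⇒ DC·D·B
    A ↦ D
    C ↦ B
    D ↦ DC
    B ↦ DA  (constrained at step 1)

A->D, B->DA, C->B, D->DC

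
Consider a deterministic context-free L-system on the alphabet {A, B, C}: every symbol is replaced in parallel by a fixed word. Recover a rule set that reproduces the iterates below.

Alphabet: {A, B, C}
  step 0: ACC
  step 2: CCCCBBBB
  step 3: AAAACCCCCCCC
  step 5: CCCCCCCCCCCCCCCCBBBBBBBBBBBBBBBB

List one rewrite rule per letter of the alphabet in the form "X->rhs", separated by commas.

A->BB, B->CC, C->A

  step 2 ⇒ step 3: CCCCBBBB ⇒ A·A·A·A·CC·CC·CC·CC
    B ↦ CC
    C ↦ A
    A ↦ BB  (constrained at step 0)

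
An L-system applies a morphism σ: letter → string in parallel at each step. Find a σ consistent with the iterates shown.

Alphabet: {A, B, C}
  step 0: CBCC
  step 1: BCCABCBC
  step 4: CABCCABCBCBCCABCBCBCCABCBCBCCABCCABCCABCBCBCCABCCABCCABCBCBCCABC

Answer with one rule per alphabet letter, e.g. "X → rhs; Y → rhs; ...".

A->BC, B->CA, C->BC

  step 0 ⇒ step 1: CBCC ⇒ BC·CA·BC·BC
    B ↦ CA
    C ↦ BC
    A ↦ BC  (constrained at step 1)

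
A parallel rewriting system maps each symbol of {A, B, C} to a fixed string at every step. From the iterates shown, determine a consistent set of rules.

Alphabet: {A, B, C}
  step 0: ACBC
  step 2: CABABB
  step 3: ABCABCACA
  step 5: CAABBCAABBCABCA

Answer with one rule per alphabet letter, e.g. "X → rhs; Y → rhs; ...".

  step 2 ⇒ step 3: CABABB ⇒ A·B·CA·B·CA·CA
    A ↦ B
    B ↦ CA
    C ↦ A

A->B, B->CA, C->A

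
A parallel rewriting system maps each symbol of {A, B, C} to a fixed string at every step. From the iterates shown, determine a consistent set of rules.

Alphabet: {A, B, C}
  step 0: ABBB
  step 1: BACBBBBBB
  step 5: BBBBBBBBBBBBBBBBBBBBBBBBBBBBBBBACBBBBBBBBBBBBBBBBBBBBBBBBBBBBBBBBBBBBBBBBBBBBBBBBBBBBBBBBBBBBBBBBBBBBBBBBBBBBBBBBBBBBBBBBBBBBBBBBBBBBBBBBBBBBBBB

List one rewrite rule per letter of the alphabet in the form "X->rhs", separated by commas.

  step 0 ⇒ step 1: ABBB ⇒ BAC·BB·BB·BB
    A ↦ BAC
    B ↦ BB
    C ↦ B  (constrained at step 1)

A->BAC, B->BB, C->B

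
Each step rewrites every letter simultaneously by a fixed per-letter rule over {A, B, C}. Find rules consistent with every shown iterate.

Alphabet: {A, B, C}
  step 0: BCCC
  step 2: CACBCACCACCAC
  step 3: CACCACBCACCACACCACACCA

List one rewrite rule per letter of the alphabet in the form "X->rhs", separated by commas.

A->C, B->CB, C->CA

  step 2 ⇒ step 3: CACBCACCACCAC ⇒ CA·C·CA·CB·CA·C·CA·CA·C·CA·CA·C·CA
    A ↦ C
    B ↦ CB
    C ↦ CA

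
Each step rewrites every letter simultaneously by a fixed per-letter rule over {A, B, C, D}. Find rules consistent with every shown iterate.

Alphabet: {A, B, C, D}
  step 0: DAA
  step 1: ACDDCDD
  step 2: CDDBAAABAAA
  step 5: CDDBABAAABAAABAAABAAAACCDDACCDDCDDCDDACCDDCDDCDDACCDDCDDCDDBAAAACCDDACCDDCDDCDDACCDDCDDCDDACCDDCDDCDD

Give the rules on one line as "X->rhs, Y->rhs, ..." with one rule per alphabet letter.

  step 1 ⇒ step 2: ACDDCDD ⇒ CDD·BA·A·A·BA·A·A
    A ↦ CDD
    C ↦ BA
    D ↦ A
    B ↦ AC  (constrained at step 2)

A->CDD, B->AC, C->BA, D->A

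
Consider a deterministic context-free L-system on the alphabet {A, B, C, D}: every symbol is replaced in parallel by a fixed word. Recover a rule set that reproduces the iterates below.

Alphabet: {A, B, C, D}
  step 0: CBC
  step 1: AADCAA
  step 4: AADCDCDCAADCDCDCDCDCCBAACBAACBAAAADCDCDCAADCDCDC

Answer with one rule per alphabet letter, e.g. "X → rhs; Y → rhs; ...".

A->DC, B->DC, C->AA, D->CB

  step 0 ⇒ step 1: CBC ⇒ AA·DC·AA
    B ↦ DC
    C ↦ AA
    A ↦ DC  (constrained at step 1)
    D ↦ CB  (constrained at step 1)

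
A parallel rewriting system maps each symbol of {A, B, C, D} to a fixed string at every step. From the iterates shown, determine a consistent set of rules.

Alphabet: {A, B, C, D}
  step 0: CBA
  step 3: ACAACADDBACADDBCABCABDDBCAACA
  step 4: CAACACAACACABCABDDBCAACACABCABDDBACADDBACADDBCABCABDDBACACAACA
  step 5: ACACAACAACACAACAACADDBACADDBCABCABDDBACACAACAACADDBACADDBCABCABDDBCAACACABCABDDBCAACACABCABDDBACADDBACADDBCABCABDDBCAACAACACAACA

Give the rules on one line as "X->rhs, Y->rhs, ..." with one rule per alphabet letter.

  step 4 ⇒ step 5: CAACACAACACABCABDDBCAACACABCABDDBACADDBACADDBCABCABDDBACACAACA ⇒ A·CA·CA·A·CA·A·CA·CA·A·CA·A·CA·DDB·A·CA·DDB·CAB·CAB·DDB·A·CA·CA·A·CA·A·CA·DDB·A·CA·DDB·CAB·CAB·DDB·CA·A·CA·CAB·CAB·DDB·CA·A·CA·CAB·CAB·DDB·A·CA·DDB·A·CA·DDB·CAB·CAB·DDB·CA·A·CA·A·CA·CA·A·CA
    A ↦ CA
    B ↦ DDB
    C ↦ A
    D ↦ CAB

A->CA, B->DDB, C->A, D->CAB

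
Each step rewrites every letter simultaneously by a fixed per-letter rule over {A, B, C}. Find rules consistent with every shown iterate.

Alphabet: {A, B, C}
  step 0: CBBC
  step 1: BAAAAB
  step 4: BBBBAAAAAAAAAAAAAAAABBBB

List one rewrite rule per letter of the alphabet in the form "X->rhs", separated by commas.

A->CC, B->AA, C->B

  step 0 ⇒ step 1: CBBC ⇒ B·AA·AA·B
    B ↦ AA
    C ↦ B
    A ↦ CC  (constrained at step 1)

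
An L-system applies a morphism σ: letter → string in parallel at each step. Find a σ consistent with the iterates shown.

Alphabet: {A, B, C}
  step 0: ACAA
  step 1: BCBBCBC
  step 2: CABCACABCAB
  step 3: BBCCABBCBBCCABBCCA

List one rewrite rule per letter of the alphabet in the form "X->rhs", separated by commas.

A->BC, B->CA, C->B

  step 2 ⇒ step 3: CABCACABCAB ⇒ B·BC·CA·B·BC·B·BC·CA·B·BC·CA
    A ↦ BC
    B ↦ CA
    C ↦ B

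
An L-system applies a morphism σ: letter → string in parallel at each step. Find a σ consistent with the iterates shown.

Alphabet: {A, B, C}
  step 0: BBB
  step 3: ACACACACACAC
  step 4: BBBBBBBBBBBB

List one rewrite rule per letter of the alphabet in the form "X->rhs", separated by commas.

A->B, B->AC, C->B

  step 3 ⇒ step 4: ACACACACACAC ⇒ B·B·B·B·B·B·B·B·B·B·B·B
    A ↦ B
    C ↦ B
    B ↦ AC  (constrained at step 0)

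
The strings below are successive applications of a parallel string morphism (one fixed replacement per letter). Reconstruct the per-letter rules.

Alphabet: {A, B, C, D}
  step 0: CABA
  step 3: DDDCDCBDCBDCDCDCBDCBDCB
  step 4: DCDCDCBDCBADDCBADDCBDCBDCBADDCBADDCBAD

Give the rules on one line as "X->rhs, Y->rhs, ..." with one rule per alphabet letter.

A->DD, B->AD, C->B, D->DC

  step 3 ⇒ step 4: DDDCDCBDCBDCDCDCBDCBDCB ⇒ DC·DC·DC·B·DC·B·AD·DC·B·AD·DC·B·DC·B·DC·B·AD·DC·B·AD·DC·B·AD
    B ↦ AD
    C ↦ B
    D ↦ DC
    A ↦ DD  (constrained at step 0)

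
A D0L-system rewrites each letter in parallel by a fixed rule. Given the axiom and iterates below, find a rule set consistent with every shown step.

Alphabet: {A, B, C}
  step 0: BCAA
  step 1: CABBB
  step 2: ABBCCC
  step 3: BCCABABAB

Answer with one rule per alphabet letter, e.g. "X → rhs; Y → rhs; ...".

A->B, B->C, C->AB

  step 2 ⇒ step 3: ABBCCC ⇒ B·C·C·AB·AB·AB
    A ↦ B
    B ↦ C
    C ↦ AB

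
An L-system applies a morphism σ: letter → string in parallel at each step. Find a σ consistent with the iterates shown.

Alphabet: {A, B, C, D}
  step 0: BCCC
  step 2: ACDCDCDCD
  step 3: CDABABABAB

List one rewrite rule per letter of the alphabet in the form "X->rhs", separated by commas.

A->CD, B->CA, C->A, D->B

  step 2 ⇒ step 3: ACDCDCDCD ⇒ CD·A·B·A·B·A·B·A·B
    A ↦ CD
    C ↦ A
    D ↦ B
    B ↦ CA  (constrained at step 0)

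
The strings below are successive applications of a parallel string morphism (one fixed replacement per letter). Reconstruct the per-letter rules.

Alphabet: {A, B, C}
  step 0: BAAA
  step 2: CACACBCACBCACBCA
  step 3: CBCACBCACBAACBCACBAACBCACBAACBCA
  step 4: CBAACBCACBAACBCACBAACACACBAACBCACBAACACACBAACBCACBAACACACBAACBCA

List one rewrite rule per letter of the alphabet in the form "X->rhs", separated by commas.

  step 3 ⇒ step 4: CBCACBCACBAACBCACBAACBCACBAACBCA ⇒ CB·AA·CB·CA·CB·AA·CB·CA·CB·AA·CA·CA·CB·AA·CB·CA·CB·AA·CA·CA·CB·AA·CB·CA·CB·AA·CA·CA·CB·AA·CB·CA
    A ↦ CA
    B ↦ AA
    C ↦ CB

A->CA, B->AA, C->CB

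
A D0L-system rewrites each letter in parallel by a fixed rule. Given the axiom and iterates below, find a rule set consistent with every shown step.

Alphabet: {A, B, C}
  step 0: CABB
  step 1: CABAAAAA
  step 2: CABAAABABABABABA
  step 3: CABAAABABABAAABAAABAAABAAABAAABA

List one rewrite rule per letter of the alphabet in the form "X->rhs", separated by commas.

A->BA, B->AA, C->CA

  step 2 ⇒ step 3: CABAAABABABABABA ⇒ CA·BA·AA·BA·BA·BA·AA·BA·AA·BA·AA·BA·AA·BA·AA·BA
    A ↦ BA
    B ↦ AA
    C ↦ CA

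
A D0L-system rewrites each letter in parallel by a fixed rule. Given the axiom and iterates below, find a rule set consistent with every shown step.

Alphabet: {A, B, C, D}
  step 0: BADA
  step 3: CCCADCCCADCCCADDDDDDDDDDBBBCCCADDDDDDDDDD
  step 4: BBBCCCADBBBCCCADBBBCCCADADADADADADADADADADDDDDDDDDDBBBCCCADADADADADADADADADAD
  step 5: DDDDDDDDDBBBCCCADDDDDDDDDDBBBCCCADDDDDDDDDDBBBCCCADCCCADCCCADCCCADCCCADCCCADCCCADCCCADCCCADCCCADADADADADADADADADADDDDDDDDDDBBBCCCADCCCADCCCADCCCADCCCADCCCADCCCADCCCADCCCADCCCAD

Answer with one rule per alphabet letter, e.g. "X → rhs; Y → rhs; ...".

A->CCC, B->DDD, C->B, D->AD

  step 4 ⇒ step 5: BBBCCCADBBBCCCADBBBCCCADADADADADADADADADADDDDDDDDDDBBBCCCADADADADADADADADADAD ⇒ DDD·DDD·DDD·B·B·B·CCC·AD·DDD·DDD·DDD·B·B·B·CCC·AD·DDD·DDD·DDD·B·B·B·CCC·AD·CCC·AD·CCC·AD·CCC·AD·CCC·AD·CCC·AD·CCC·AD·CCC·AD·CCC·AD·CCC·AD·AD·AD·AD·AD·AD·AD·AD·AD·AD·DDD·DDD·DDD·B·B·B·CCC·AD·CCC·AD·CCC·AD·CCC·AD·CCC·AD·CCC·AD·CCC·AD·CCC·AD·CCC·AD·CCC·AD
    A ↦ CCC
    B ↦ DDD
    C ↦ B
    D ↦ AD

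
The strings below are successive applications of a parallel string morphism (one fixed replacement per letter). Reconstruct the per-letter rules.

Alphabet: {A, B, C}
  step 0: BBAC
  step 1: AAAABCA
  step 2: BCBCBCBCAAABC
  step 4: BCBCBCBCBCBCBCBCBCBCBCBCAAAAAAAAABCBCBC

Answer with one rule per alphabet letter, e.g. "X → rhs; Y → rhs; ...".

A->BC, B->AA, C->A

  step 1 ⇒ step 2: AAAABCA ⇒ BC·BC·BC·BC·AA·A·BC
    A ↦ BC
    B ↦ AA
    C ↦ A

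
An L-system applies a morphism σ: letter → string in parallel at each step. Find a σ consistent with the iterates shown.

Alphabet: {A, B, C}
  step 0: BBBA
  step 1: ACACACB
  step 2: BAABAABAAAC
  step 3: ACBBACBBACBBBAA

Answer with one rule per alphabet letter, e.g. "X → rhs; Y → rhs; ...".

  step 2 ⇒ step 3: BAABAABAAAC ⇒ AC·B·B·AC·B·B·AC·B·B·B·AA
    A ↦ B
    B ↦ AC
    C ↦ AA

A->B, B->AC, C->AA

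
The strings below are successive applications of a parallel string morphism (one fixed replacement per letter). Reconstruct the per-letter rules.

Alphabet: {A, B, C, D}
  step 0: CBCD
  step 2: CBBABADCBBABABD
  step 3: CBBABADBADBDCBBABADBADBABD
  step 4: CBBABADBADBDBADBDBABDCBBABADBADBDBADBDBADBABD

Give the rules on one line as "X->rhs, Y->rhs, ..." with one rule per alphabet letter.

A->D, B->BA, C->CB, D->BD

  step 3 ⇒ step 4: CBBABADBADBDCBBABADBADBABD ⇒ CB·BA·BA·D·BA·D·BD·BA·D·BD·BA·BD·CB·BA·BA·D·BA·D·BD·BA·D·BD·BA·D·BA·BD
    A ↦ D
    B ↦ BA
    C ↦ CB
    D ↦ BD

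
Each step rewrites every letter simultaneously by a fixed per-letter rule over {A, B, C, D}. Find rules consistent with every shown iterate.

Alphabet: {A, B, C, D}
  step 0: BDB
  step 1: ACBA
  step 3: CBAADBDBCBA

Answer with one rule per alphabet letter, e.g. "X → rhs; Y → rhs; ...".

  step 0 ⇒ step 1: BDB ⇒ A·CB·A
    B ↦ A
    D ↦ CB
    A ↦ DB  (constrained at step 1)
    C ↦ BA  (constrained at step 1)

A->DB, B->A, C->BA, D->CB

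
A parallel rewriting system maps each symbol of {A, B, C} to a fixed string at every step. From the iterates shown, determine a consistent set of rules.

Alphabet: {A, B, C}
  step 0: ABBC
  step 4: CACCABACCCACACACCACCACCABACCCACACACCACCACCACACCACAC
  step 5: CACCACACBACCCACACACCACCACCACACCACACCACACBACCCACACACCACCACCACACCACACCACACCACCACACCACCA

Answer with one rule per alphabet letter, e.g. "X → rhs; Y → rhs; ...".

A->C, B->BAC, C->CA

  step 4 ⇒ step 5: CACCABACCCACACACCACCACCABACCCACACACCACCACCACACCACAC ⇒ CA·C·CA·CA·C·BAC·C·CA·CA·CA·C·CA·C·CA·C·CA·CA·C·CA·CA·C·CA·CA·C·BAC·C·CA·CA·CA·C·CA·C·CA·C·CA·CA·C·CA·CA·C·CA·CA·C·CA·C·CA·CA·C·CA·C·CA
    A ↦ C
    B ↦ BAC
    C ↦ CA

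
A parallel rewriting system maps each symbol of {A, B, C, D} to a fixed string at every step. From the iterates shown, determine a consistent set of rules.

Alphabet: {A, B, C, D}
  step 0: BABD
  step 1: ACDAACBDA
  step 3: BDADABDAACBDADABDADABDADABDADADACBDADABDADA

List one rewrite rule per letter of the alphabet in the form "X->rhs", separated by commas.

A->DA, B->AC, C->D, D->BDA

  step 0 ⇒ step 1: BABD ⇒ AC·DA·AC·BDA
    A ↦ DA
    B ↦ AC
    D ↦ BDA
    C ↦ D  (constrained at step 1)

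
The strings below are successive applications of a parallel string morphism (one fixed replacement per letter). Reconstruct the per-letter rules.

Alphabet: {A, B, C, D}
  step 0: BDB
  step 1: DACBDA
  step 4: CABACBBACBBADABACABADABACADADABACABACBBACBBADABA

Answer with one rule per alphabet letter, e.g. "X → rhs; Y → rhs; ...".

  step 0 ⇒ step 1: BDB ⇒ DA·CB·DA
    B ↦ DA
    D ↦ CB
    A ↦ BA  (constrained at step 1)
    C ↦ CA  (constrained at step 1)

A->BA, B->DA, C->CA, D->CB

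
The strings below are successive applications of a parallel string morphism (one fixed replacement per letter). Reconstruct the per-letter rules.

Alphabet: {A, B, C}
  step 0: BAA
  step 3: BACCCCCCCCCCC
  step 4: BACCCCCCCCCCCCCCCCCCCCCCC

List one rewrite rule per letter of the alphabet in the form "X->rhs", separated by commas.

A->C, B->BA, C->CC

  step 3 ⇒ step 4: BACCCCCCCCCCC ⇒ BA·C·CC·CC·CC·CC·CC·CC·CC·CC·CC·CC·CC
    A ↦ C
    B ↦ BA
    C ↦ CC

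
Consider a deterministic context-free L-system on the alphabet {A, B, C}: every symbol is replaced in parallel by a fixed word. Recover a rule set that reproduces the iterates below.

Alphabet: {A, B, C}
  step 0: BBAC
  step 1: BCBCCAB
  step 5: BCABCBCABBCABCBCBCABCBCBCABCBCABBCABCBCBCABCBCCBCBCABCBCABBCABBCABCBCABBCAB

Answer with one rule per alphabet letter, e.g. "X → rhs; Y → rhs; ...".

A->C, B->BC, C->AB

  step 0 ⇒ step 1: BBAC ⇒ BC·BC·C·AB
    A ↦ C
    B ↦ BC
    C ↦ AB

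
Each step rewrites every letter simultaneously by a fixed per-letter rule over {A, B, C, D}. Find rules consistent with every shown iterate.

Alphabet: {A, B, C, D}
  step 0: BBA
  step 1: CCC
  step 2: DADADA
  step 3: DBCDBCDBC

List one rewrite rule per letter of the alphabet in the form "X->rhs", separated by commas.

A->C, B->C, C->DA, D->DB

  step 2 ⇒ step 3: DADADA ⇒ DB·C·DB·C·DB·C
    A ↦ C
    D ↦ DB
  step 0 ⇒ step 1: BBA ⇒ C·C·C
    B ↦ C
  step 1 ⇒ step 2: CCC ⇒ DA·DA·DA
    C ↦ DA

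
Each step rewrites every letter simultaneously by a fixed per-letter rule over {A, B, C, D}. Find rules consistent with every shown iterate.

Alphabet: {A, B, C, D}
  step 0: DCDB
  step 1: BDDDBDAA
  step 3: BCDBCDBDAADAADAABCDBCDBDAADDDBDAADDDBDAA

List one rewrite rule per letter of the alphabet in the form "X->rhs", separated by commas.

  step 0 ⇒ step 1: DCDB ⇒ B·DDD·B·DAA
    B ↦ DAA
    C ↦ DDD
    D ↦ B
    A ↦ CDB  (constrained at step 1)

A->CDB, B->DAA, C->DDD, D->B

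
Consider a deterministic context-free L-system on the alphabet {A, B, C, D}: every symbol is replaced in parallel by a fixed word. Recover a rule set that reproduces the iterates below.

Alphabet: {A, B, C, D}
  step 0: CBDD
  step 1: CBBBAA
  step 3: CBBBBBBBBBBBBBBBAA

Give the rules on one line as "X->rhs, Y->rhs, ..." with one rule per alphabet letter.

A->D, B->BB, C->CB, D->A

  step 0 ⇒ step 1: CBDD ⇒ CB·BB·A·A
    B ↦ BB
    C ↦ CB
    D ↦ A
    A ↦ D  (constrained at step 1)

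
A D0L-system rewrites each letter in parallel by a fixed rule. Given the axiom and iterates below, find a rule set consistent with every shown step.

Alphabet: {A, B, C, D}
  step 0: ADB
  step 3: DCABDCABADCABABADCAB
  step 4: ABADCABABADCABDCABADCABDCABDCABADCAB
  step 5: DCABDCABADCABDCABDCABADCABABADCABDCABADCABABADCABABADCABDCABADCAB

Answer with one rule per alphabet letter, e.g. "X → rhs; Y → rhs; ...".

A->DC, B->AB, C->A, D->AB

  step 4 ⇒ step 5: ABADCABABADCABDCABADCABDCABDCABADCAB ⇒ DC·AB·DC·AB·A·DC·AB·DC·AB·DC·AB·A·DC·AB·AB·A·DC·AB·DC·AB·A·DC·AB·AB·A·DC·AB·AB·A·DC·AB·DC·AB·A·DC·AB
    A ↦ DC
    B ↦ AB
    C ↦ A
    D ↦ AB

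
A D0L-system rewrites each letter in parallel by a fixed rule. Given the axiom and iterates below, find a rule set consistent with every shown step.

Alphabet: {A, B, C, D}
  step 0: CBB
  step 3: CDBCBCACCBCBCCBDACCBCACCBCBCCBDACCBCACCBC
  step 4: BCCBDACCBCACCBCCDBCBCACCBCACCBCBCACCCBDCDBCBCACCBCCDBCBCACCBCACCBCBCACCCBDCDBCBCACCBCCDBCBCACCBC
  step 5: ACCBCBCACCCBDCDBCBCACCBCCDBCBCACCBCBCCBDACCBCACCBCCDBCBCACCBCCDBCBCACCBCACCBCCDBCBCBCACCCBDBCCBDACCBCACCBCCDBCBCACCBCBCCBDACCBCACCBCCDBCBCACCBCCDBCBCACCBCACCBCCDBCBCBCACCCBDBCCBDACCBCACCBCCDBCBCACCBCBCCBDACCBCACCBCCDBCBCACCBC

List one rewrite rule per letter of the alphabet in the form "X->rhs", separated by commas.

A->CD, B->ACC, C->BC, D->CBD

  step 4 ⇒ step 5: BCCBDACCBCACCBCCDBCBCACCBCACCBCBCACCCBDCDBCBCACCBCCDBCBCACCBCACCBCBCACCCBDCDBCBCACCBCCDBCBCACCBC ⇒ ACC·BC·BC·ACC·CBD·CD·BC·BC·ACC·BC·CD·BC·BC·ACC·BC·BC·CBD·ACC·BC·ACC·BC·CD·BC·BC·ACC·BC·CD·BC·BC·ACC·BC·ACC·BC·CD·BC·BC·BC·ACC·CBD·BC·CBD·ACC·BC·ACC·BC·CD·BC·BC·ACC·BC·BC·CBD·ACC·BC·ACC·BC·CD·BC·BC·ACC·BC·CD·BC·BC·ACC·BC·ACC·BC·CD·BC·BC·BC·ACC·CBD·BC·CBD·ACC·BC·ACC·BC·CD·BC·BC·ACC·BC·BC·CBD·ACC·BC·ACC·BC·CD·BC·BC·ACC·BC
    A ↦ CD
    B ↦ ACC
    C ↦ BC
    D ↦ CBD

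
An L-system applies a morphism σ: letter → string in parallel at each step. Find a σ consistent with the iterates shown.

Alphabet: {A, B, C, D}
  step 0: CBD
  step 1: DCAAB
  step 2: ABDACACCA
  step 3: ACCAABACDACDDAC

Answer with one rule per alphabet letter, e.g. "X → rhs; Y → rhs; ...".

A->AC, B->CA, C->D, D->AB

  step 2 ⇒ step 3: ABDACACCA ⇒ AC·CA·AB·AC·D·AC·D·D·AC
    A ↦ AC
    B ↦ CA
    C ↦ D
    D ↦ AB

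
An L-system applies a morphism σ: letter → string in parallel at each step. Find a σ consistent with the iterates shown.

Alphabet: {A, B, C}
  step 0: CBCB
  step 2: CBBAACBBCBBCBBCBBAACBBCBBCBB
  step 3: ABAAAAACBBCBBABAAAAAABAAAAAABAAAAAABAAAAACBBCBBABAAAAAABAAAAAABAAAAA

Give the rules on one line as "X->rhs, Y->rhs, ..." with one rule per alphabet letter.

  step 2 ⇒ step 3: CBBAACBBCBBCBBCBBAACBBCBBCBB ⇒ ABA·AA·AA·CBB·CBB·ABA·AA·AA·ABA·AA·AA·ABA·AA·AA·ABA·AA·AA·CBB·CBB·ABA·AA·AA·ABA·AA·AA·ABA·AA·AA
    A ↦ CBB
    B ↦ AA
    C ↦ ABA

A->CBB, B->AA, C->ABA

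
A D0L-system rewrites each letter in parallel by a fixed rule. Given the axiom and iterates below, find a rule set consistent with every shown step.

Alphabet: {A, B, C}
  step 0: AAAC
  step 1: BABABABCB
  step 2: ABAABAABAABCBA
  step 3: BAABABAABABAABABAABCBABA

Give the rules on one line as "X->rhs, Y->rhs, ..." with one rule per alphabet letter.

A->BA, B->A, C->BCB

  step 2 ⇒ step 3: ABAABAABAABCBA ⇒ BA·A·BA·BA·A·BA·BA·A·BA·BA·A·BCB·A·BA
    A ↦ BA
    B ↦ A
    C ↦ BCB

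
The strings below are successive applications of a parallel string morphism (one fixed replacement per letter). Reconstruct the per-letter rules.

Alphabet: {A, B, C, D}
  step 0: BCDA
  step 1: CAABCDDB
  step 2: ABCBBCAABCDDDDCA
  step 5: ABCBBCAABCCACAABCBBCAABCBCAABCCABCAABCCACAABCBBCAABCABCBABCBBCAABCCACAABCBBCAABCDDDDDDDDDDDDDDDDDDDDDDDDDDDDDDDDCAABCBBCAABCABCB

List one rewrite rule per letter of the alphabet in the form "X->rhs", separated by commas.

  step 1 ⇒ step 2: CAABCDDB ⇒ ABC·B·B·CA·ABC·DD·DD·CA
    A ↦ B
    B ↦ CA
    C ↦ ABC
    D ↦ DD

A->B, B->CA, C->ABC, D->DD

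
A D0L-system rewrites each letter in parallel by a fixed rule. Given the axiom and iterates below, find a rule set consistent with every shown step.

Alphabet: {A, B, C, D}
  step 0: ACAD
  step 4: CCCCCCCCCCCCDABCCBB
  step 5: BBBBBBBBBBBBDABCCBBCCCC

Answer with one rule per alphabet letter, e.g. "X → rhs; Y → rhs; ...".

  step 4 ⇒ step 5: CCCCCCCCCCCCDABCCBB ⇒ B·B·B·B·B·B·B·B·B·B·B·B·DA·B·CC·B·B·CC·CC
    A ↦ B
    B ↦ CC
    C ↦ B
    D ↦ DA

A->B, B->CC, C->B, D->DA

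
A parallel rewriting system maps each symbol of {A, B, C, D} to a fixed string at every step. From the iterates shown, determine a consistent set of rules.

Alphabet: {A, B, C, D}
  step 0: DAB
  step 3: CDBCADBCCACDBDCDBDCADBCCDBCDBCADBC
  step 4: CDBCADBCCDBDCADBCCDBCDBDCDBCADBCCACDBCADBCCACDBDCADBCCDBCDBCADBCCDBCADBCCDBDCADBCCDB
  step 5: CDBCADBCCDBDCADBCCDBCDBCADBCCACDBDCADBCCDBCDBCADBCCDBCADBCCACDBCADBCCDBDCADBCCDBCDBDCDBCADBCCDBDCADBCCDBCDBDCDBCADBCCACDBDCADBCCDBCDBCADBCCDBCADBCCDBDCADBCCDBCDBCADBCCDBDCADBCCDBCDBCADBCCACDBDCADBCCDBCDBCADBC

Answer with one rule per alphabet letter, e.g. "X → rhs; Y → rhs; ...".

A->D, B->DBC, C->CDB, D->CA

  step 4 ⇒ step 5: CDBCADBCCDBDCADBCCDBCDBDCDBCADBCCACDBCADBCCACDBDCADBCCDBCDBCADBCCDBCADBCCDBDCADBCCDB ⇒ CDB·CA·DBC·CDB·D·CA·DBC·CDB·CDB·CA·DBC·CA·CDB·D·CA·DBC·CDB·CDB·CA·DBC·CDB·CA·DBC·CA·CDB·CA·DBC·CDB·D·CA·DBC·CDB·CDB·D·CDB·CA·DBC·CDB·D·CA·DBC·CDB·CDB·D·CDB·CA·DBC·CA·CDB·D·CA·DBC·CDB·CDB·CA·DBC·CDB·CA·DBC·CDB·D·CA·DBC·CDB·CDB·CA·DBC·CDB·D·CA·DBC·CDB·CDB·CA·DBC·CA·CDB·D·CA·DBC·CDB·CDB·CA·DBC
    A ↦ D
    B ↦ DBC
    C ↦ CDB
    D ↦ CA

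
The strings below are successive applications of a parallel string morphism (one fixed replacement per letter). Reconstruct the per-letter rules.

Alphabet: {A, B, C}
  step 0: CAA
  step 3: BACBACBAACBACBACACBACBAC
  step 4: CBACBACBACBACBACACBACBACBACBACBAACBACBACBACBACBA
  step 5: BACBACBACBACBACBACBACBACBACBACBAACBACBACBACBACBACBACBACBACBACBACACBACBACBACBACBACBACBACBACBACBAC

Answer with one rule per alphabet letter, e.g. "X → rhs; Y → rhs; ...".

A->AC, B->CB, C->BA

  step 4 ⇒ step 5: CBACBACBACBACBACACBACBACBACBACBAACBACBACBACBACBA ⇒ BA·CB·AC·BA·CB·AC·BA·CB·AC·BA·CB·AC·BA·CB·AC·BA·AC·BA·CB·AC·BA·CB·AC·BA·CB·AC·BA·CB·AC·BA·CB·AC·AC·BA·CB·AC·BA·CB·AC·BA·CB·AC·BA·CB·AC·BA·CB·AC
    A ↦ AC
    B ↦ CB
    C ↦ BA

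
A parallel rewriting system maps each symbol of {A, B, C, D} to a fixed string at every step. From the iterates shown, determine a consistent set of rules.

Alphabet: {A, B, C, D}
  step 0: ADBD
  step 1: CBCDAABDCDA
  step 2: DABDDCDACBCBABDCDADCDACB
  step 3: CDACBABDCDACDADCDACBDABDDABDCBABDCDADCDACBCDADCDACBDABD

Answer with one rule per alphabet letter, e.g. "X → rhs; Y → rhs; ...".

A->CB, B->ABD, C->D, D->CDA

  step 2 ⇒ step 3: DABDDCDACBCBABDCDADCDACB ⇒ CDA·CB·ABD·CDA·CDA·D·CDA·CB·D·ABD·D·ABD·CB·ABD·CDA·D·CDA·CB·CDA·D·CDA·CB·D·ABD
    A ↦ CB
    B ↦ ABD
    C ↦ D
    D ↦ CDA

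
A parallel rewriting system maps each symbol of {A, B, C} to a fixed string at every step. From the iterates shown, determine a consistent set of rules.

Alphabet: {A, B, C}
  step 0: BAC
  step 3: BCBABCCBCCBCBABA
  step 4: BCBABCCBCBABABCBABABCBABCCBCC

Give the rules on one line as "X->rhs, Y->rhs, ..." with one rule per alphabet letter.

A->C, B->BC, C->BA

  step 3 ⇒ step 4: BCBABCCBCCBCBABA ⇒ BC·BA·BC·C·BC·BA·BA·BC·BA·BA·BC·BA·BC·C·BC·C
    A ↦ C
    B ↦ BC
    C ↦ BA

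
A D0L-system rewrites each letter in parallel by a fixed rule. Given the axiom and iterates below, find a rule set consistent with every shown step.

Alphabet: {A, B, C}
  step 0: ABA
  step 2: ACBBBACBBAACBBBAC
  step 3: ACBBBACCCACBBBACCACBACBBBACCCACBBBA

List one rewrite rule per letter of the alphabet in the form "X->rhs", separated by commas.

A->ACB, B->C, C->BBA

  step 2 ⇒ step 3: ACBBBACBBAACBBBAC ⇒ ACB·BBA·C·C·C·ACB·BBA·C·C·ACB·ACB·BBA·C·C·C·ACB·BBA
    A ↦ ACB
    B ↦ C
    C ↦ BBA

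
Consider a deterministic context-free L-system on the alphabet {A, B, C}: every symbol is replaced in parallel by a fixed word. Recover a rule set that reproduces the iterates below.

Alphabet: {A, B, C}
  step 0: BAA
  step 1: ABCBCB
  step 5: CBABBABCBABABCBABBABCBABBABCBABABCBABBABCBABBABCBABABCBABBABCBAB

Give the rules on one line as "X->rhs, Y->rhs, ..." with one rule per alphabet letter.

A->CB, B->AB, C->B

  step 0 ⇒ step 1: BAA ⇒ AB·CB·CB
    A ↦ CB
    B ↦ AB
    C ↦ B  (constrained at step 1)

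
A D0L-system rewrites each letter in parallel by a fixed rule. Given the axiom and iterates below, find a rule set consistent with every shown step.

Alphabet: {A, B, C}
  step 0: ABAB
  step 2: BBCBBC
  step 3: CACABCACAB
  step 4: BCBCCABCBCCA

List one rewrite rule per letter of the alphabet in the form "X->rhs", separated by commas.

  step 3 ⇒ step 4: CACABCACAB ⇒ B·C·B·C·CA·B·C·B·C·CA
    A ↦ C
    B ↦ CA
    C ↦ B

A->C, B->CA, C->B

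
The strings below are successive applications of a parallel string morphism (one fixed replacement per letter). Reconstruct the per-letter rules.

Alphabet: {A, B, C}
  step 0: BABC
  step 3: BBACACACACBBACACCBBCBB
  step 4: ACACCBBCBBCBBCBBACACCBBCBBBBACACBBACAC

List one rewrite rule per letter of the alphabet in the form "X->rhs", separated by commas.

A->C, B->AC, C->BB

  step 3 ⇒ step 4: BBACACACACBBACACCBBCBB ⇒ AC·AC·C·BB·C·BB·C·BB·C·BB·AC·AC·C·BB·C·BB·BB·AC·AC·BB·AC·AC
    A ↦ C
    B ↦ AC
    C ↦ BB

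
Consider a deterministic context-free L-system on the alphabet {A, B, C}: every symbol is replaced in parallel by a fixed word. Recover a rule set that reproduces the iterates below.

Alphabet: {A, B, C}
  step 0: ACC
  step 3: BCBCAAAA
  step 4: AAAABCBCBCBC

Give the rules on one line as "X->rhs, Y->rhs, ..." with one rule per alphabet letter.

A->BC, B->A, C->A

  step 3 ⇒ step 4: BCBCAAAA ⇒ A·A·A·A·BC·BC·BC·BC
    A ↦ BC
    B ↦ A
    C ↦ A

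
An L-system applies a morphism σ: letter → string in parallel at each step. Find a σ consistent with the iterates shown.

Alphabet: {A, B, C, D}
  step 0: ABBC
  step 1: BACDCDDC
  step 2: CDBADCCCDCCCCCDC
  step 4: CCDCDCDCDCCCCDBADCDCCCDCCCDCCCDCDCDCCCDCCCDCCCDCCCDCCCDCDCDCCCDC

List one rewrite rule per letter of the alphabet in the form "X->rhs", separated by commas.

  step 1 ⇒ step 2: BACDCDDC ⇒ CD·BA·DC·CC·DC·CC·CC·DC
    A ↦ BA
    B ↦ CD
    C ↦ DC
    D ↦ CC

A->BA, B->CD, C->DC, D->CC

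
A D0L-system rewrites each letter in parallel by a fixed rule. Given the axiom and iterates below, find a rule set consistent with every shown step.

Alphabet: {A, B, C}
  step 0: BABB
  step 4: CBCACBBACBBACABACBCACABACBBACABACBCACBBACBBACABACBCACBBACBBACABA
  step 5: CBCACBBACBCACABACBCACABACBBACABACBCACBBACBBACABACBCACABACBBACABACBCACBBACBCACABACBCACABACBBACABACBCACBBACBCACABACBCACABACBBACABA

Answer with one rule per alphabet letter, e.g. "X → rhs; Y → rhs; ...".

A->BA, B->CA, C->CB

  step 4 ⇒ step 5: CBCACBBACBBACABACBCACABACBBACABACBCACBBACBBACABACBCACBBACBBACABA ⇒ CB·CA·CB·BA·CB·CA·CA·BA·CB·CA·CA·BA·CB·BA·CA·BA·CB·CA·CB·BA·CB·BA·CA·BA·CB·CA·CA·BA·CB·BA·CA·BA·CB·CA·CB·BA·CB·CA·CA·BA·CB·CA·CA·BA·CB·BA·CA·BA·CB·CA·CB·BA·CB·CA·CA·BA·CB·CA·CA·BA·CB·BA·CA·BA
    A ↦ BA
    B ↦ CA
    C ↦ CB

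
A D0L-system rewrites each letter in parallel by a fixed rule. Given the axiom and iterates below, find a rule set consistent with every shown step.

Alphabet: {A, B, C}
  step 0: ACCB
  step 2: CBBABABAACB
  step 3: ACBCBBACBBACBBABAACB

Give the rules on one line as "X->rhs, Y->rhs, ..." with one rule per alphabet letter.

A->BA, B->CB, C->A

  step 2 ⇒ step 3: CBBABABAACB ⇒ A·CB·CB·BA·CB·BA·CB·BA·BA·A·CB
    A ↦ BA
    B ↦ CB
    C ↦ A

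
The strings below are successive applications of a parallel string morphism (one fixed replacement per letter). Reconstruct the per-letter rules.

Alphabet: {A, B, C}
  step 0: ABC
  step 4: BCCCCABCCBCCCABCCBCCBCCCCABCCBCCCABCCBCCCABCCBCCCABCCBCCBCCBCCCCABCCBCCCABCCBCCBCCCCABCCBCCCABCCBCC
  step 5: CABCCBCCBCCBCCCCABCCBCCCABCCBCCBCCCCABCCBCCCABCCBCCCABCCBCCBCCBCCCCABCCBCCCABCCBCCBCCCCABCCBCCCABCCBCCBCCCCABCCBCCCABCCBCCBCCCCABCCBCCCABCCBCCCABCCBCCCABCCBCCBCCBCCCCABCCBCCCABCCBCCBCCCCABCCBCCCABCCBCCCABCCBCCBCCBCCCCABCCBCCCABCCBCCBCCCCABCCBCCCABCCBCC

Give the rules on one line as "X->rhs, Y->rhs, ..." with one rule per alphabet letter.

A->C, B->CA, C->BCC

  step 4 ⇒ step 5: BCCCCABCCBCCCABCCBCCBCCCCABCCBCCCABCCBCCCABCCBCCCABCCBCCBCCBCCCCABCCBCCCABCCBCCBCCCCABCCBCCCABCCBCC ⇒ CA·BCC·BCC·BCC·BCC·C·CA·BCC·BCC·CA·BCC·BCC·BCC·C·CA·BCC·BCC·CA·BCC·BCC·CA·BCC·BCC·BCC·BCC·C·CA·BCC·BCC·CA·BCC·BCC·BCC·C·CA·BCC·BCC·CA·BCC·BCC·BCC·C·CA·BCC·BCC·CA·BCC·BCC·BCC·C·CA·BCC·BCC·CA·BCC·BCC·CA·BCC·BCC·CA·BCC·BCC·BCC·BCC·C·CA·BCC·BCC·CA·BCC·BCC·BCC·C·CA·BCC·BCC·CA·BCC·BCC·CA·BCC·BCC·BCC·BCC·C·CA·BCC·BCC·CA·BCC·BCC·BCC·C·CA·BCC·BCC·CA·BCC·BCC
    A ↦ C
    B ↦ CA
    C ↦ BCC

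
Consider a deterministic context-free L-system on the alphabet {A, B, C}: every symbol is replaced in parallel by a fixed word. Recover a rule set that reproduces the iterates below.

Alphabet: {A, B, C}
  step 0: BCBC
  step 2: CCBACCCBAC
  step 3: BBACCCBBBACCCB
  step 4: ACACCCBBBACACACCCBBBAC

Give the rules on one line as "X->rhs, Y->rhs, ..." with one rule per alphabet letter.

  step 3 ⇒ step 4: BBACCCBBBACCCB ⇒ AC·AC·CC·B·B·B·AC·AC·AC·CC·B·B·B·AC
    A ↦ CC
    B ↦ AC
    C ↦ B

A->CC, B->AC, C->B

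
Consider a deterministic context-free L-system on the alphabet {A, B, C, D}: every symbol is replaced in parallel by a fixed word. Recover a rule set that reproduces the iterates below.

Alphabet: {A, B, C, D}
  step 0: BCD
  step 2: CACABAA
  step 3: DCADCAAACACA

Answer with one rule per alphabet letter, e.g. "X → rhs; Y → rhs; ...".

  step 2 ⇒ step 3: CACABAA ⇒ D·CA·D·CA·AA·CA·CA
    A ↦ CA
    B ↦ AA
    C ↦ D
    D ↦ B  (constrained at step 0)

A->CA, B->AA, C->D, D->B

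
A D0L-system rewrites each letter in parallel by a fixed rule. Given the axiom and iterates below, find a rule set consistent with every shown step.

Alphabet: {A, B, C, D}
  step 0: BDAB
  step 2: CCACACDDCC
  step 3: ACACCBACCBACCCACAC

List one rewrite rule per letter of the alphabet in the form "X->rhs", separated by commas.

  step 2 ⇒ step 3: CCACACDDCC ⇒ AC·AC·CB·AC·CB·AC·C·C·AC·AC
    A ↦ CB
    C ↦ AC
    D ↦ C
    B ↦ DD  (constrained at step 0)

A->CB, B->DD, C->AC, D->C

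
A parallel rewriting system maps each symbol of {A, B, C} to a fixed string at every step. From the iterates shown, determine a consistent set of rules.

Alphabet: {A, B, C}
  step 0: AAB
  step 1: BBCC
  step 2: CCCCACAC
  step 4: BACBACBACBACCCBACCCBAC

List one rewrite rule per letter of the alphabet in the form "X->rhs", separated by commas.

  step 1 ⇒ step 2: BBCC ⇒ CC·CC·AC·AC
    B ↦ CC
    C ↦ AC
  step 0 ⇒ step 1: AAB ⇒ B·B·CC
    A ↦ B

A->B, B->CC, C->AC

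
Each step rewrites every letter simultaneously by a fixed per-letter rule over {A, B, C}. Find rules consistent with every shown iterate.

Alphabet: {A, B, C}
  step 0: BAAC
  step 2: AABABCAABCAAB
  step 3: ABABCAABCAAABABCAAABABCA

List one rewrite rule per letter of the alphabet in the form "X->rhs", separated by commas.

A->AB, B->CA, C->A

  step 2 ⇒ step 3: AABABCAABCAAB ⇒ AB·AB·CA·AB·CA·A·AB·AB·CA·A·AB·AB·CA
    A ↦ AB
    B ↦ CA
    C ↦ A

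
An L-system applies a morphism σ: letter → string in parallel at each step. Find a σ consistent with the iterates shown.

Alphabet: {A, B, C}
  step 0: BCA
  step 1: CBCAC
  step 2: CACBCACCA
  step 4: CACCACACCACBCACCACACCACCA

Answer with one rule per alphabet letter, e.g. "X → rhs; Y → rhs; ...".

  step 1 ⇒ step 2: CBCAC ⇒ CA·CB·CA·C·CA
    A ↦ C
    B ↦ CB
    C ↦ CA

A->C, B->CB, C->CA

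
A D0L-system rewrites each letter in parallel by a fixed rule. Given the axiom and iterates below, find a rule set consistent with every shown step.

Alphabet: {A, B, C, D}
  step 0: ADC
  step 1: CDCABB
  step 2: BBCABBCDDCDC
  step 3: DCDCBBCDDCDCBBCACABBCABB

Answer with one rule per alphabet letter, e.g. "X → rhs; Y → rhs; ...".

  step 2 ⇒ step 3: BBCABBCDDCDC ⇒ DC·DC·BB·CD·DC·DC·BB·CA·CA·BB·CA·BB
    A ↦ CD
    B ↦ DC
    C ↦ BB
    D ↦ CA

A->CD, B->DC, C->BB, D->CA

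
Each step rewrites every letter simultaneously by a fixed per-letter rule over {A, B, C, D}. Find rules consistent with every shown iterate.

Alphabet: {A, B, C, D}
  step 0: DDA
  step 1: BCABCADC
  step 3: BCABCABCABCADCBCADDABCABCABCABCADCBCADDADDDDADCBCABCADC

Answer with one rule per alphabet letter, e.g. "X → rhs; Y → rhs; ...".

  step 0 ⇒ step 1: DDA ⇒ BCA·BCA·DC
    A ↦ DC
    D ↦ BCA
    B ↦ DD  (constrained at step 1)
    C ↦ DDA  (constrained at step 1)

A->DC, B->DD, C->DDA, D->BCA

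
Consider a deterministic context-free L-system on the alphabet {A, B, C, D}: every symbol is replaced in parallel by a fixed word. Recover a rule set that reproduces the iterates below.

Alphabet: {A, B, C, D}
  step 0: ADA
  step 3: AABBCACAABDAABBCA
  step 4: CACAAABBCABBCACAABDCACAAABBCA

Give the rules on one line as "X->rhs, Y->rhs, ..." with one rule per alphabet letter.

  step 3 ⇒ step 4: AABBCACAABDAABBCA ⇒ CA·CA·A·A·BB·CA·BB·CA·CA·A·BD·CA·CA·A·A·BB·CA
    A ↦ CA
    B ↦ A
    C ↦ BB
    D ↦ BD

A->CA, B->A, C->BB, D->BD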